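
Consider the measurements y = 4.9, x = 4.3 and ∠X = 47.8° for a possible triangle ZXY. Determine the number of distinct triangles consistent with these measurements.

y·sin X = 4.9·sin(47.8°) ≈ 3.63.
Since y sin X < x < y (3.63 < 4.3 < 4.9), two triangles exist.

2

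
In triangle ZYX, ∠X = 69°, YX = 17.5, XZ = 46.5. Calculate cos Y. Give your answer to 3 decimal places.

By the law of cosines, ZY² = YX² + XZ² − 2·YX·XZ·cos X = 1885.3, so ZY ≈ 43.42.
Law of cosines again: cos Y = (ZY² + YX² − XZ²)/(2·ZY·YX) ≈ 0.01925, so ∠Y ≈ 88.90°.

cos Y ≈ 0.019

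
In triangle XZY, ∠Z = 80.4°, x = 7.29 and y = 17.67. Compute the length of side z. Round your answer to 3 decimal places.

17.956

By the law of cosines, z² = y² + x² − 2·y·x·cos Z = 322.41, so z ≈ 17.956.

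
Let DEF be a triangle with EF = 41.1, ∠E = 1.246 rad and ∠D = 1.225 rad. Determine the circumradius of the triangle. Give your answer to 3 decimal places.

The third angle is ∠F = π − ∠D − ∠E = 0.671 rad.
Law of sines: FD = EF·sin E/sin D ≈ 41.402.
Law of sines: DE = EF·sin F/sin D ≈ 27.149.
Circumradius = EF/(2 sin D) ≈ 21.843.

R ≈ 21.843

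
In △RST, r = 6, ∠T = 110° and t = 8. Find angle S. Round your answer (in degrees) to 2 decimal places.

25.19

Law of sines: sin R = r·sin T/t ≈ 0.70477.
Since t ≥ r, only the acute value applies: ∠R ≈ 44.81°.
Then ∠S = 180° − ∠T − ∠R ≈ 25.19°.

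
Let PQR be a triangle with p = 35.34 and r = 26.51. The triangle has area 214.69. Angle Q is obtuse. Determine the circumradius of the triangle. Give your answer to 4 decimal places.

65.6117

From area = ½·r·p·sin Q, we get sin Q = 2·area/(r·p) ≈ 0.45832.
Taking the obtuse solution, ∠Q ≈ 152.72°.
Law of cosines then gives q ≈ 60.142.
Circumradius = q/(2 sin Q) ≈ 65.612.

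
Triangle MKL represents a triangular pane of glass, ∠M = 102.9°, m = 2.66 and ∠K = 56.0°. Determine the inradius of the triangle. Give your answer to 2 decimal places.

r ≈ 0.37

The third angle is ∠L = 180° − ∠M − ∠K = 21.10°.
Law of sines: k = m·sin K/sin M ≈ 2.2623.
Law of sines: l = m·sin L/sin M ≈ 0.98239.
Area = ½·m·k·sin L ≈ 1.0832.
Semiperimeter s = (2.66+2.2623+0.98239)/2 = 2.9524.
Inradius = area/s = 1.0832/2.9524 ≈ 0.36689.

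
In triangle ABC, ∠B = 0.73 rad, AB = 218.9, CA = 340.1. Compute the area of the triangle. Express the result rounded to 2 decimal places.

34326.45

Law of sines: sin C = AB·sin B/CA ≈ 0.42922.
Since CA ≥ AB, only the acute value applies: ∠C ≈ 0.444 rad.
Then ∠A = π − ∠B − ∠C ≈ 1.968 rad.
Law of sines gives BC = CA·sin A/sin B ≈ 470.3.
Area = ½·CA·AB·sin A ≈ 34326.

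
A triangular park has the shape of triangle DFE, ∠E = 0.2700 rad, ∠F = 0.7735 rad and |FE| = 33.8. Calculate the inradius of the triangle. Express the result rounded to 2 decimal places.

r ≈ 3.44

The third angle is ∠D = π − ∠F − ∠E = 2.0981 rad.
Law of sines: |ED| = |FE|·sin F/sin D ≈ 27.326.
Law of sines: |DF| = |FE|·sin E/sin D ≈ 10.433.
Area = ½·|FE|·|ED|·sin E ≈ 123.18.
Semiperimeter s = (33.8+27.326+10.433)/2 = 35.779.
Inradius = area/s = 123.18/35.779 ≈ 3.4427.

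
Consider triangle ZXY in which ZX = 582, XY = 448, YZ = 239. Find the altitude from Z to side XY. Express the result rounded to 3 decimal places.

Semiperimeter s = (448 + 239 + 582)/2 = 634.5.
Heron's formula: area = √(634.5·186.5·395.5·52.5) ≈ 49569.
The altitude from Z has length 2·area/XY ≈ 221.29.

h_Z ≈ 221.289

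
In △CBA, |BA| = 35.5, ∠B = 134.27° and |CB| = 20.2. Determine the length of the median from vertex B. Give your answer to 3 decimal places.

By the law of cosines, |AC|² = |CB|² + |BA|² − 2·|CB|·|BA|·cos B = 2669.4, so |AC| ≈ 51.666.
Median from B: ½√(2·|CB|² + 2·|BA|² − |AC|²) ≈ 12.915.

m_B ≈ 12.915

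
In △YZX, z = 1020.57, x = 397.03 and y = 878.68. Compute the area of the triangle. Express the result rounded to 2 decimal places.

area ≈ 172175.21

Semiperimeter s = (878.68 + 1020.6 + 397.03)/2 = 1148.1.
Heron's formula: area = √(1148.1·269.46·127.57·751.11) ≈ 1.7218e+05.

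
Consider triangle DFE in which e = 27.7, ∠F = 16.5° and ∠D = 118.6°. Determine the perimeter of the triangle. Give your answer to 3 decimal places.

73.299

The third angle is ∠E = 180° − ∠D − ∠F = 44.90°.
Law of sines: d = e·sin D/sin E ≈ 34.454.
Law of sines: f = e·sin F/sin E ≈ 11.145.
Semiperimeter s = (34.454+11.145+27.7)/2 = 36.65.
Perimeter = 34.454 + 11.145 + 27.7 = 73.299.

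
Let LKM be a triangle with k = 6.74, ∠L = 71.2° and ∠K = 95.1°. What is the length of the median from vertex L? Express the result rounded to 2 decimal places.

The third angle is ∠M = 180° − ∠L − ∠K = 13.70°.
Law of sines: l = k·sin L/sin K ≈ 6.4058.
Law of sines: m = k·sin M/sin K ≈ 1.6026.
Median from L: ½√(2·k² + 2·m² − l²) ≈ 3.7067.

m_L ≈ 3.71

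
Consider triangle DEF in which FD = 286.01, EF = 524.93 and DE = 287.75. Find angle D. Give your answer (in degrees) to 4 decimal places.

By the law of cosines, cos D = (FD² + DE² − EF²) / (2·FD·DE) ≈ -0.67406, so ∠D ≈ 132.38°.

132.3813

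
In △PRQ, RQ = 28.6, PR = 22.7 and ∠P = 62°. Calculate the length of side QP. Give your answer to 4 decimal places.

31.0590

Law of sines: sin Q = PR·sin P/RQ ≈ 0.70080.
Since RQ ≥ PR, only the acute value applies: ∠Q ≈ 44.49°.
Then ∠R = 180° − ∠P − ∠Q ≈ 73.51°.
Law of sines gives QP = RQ·sin R/sin P ≈ 31.059.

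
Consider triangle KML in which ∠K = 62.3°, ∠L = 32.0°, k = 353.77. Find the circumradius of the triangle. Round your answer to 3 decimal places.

The third angle is ∠M = 180° − ∠L − ∠K = 85.70°.
Law of sines: m = k·sin M/sin K ≈ 398.44.
Law of sines: l = k·sin L/sin K ≈ 211.74.
Circumradius = k/(2 sin K) ≈ 199.78.

R ≈ 199.781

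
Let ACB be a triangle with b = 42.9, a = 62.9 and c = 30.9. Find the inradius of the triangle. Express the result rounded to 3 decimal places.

Semiperimeter s = (62.9 + 30.9 + 42.9)/2 = 68.35.
Heron's formula: area = √(68.35·5.45·37.45·25.45) ≈ 595.85.
Inradius = area/s = 595.85/68.35 ≈ 8.7176.

r ≈ 8.718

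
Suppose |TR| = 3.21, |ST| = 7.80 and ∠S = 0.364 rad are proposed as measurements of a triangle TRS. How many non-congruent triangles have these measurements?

|ST|·sin S = 7.80·sin(0.364 rad) ≈ 2.777.
Since |ST| sin S < |TR| < |ST| (2.777 < 3.21 < 7.80), two triangles exist.

2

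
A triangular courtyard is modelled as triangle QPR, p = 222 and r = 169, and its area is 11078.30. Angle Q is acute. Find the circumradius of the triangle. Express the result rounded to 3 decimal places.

From area = ½·p·r·sin Q, we get sin Q = 2·area/(p·r) ≈ 0.59056.
Taking the acute solution, ∠Q ≈ 36.20°.
Law of cosines then gives q ≈ 131.5.
Circumradius = q/(2 sin Q) ≈ 111.33.

111.332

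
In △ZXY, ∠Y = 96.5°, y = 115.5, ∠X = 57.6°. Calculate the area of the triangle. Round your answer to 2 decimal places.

area ≈ 2475.88

The third angle is ∠Z = 180° − ∠X − ∠Y = 25.90°.
Law of sines: z = y·sin Z/sin Y ≈ 50.777.
Law of sines: x = y·sin X/sin Y ≈ 98.151.
Area = ½·y·z·sin X ≈ 2475.9.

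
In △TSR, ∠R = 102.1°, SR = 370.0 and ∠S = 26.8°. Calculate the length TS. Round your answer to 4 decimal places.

The third angle is ∠T = 180° − ∠S − ∠R = 51.10°.
Law of sines: TS = SR·sin R/sin T ≈ 464.87.

464.8673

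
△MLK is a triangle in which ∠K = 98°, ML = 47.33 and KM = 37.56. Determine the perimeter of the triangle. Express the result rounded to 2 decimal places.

perimeter ≈ 108.93

Law of sines: sin L = KM·sin K/ML ≈ 0.78585.
Since ML ≥ KM, only the acute value applies: ∠L ≈ 51.80°.
Then ∠M = 180° − ∠K − ∠L ≈ 30.20°.
Law of sines gives LK = ML·sin M/sin K ≈ 24.042.
Semiperimeter s = (24.042+37.56+47.33)/2 = 54.466.
Perimeter = 24.042 + 37.56 + 47.33 = 108.93.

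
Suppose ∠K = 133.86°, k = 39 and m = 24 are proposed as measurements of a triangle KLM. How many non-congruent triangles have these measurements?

m·sin K = 24·sin(133.86°) ≈ 17.3.
Since ∠K is not acute, a triangle exists only if k > m; here k > m, so there is exactly one triangle.

1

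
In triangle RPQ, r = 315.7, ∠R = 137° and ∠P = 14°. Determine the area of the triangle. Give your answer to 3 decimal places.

area ≈ 8570.028

The third angle is ∠Q = 180° − ∠R − ∠P = 29.00°.
Law of sines: p = r·sin P/sin R ≈ 111.99.
Law of sines: q = r·sin Q/sin R ≈ 224.42.
Area = ½·r·p·sin Q ≈ 8570.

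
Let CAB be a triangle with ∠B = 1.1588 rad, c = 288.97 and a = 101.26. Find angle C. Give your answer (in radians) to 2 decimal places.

∠C ≈ 1.63 rad

By the law of cosines, b² = c² + a² − 2·c·a·cos B = 70323, so b ≈ 265.18.
Law of cosines again: cos C = (a² + b² − c²)/(2·a·b) ≈ -0.05451, so ∠C ≈ 1.6253 rad.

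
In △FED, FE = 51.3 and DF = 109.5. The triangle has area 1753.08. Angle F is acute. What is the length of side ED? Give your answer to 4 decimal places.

From area = ½·DF·FE·sin F, we get sin F = 2·area/(DF·FE) ≈ 0.62417.
Taking the acute solution, ∠F ≈ 0.674 rad.
Law of cosines then gives ED ≈ 76.448.

76.4484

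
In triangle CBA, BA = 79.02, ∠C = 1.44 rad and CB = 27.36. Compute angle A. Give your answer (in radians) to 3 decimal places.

Law of sines: sin A = CB·sin C/BA ≈ 0.34328.
Since BA ≥ CB, only the acute value applies: ∠A ≈ 0.350 rad.
Then ∠B = π − ∠C − ∠A ≈ 1.351 rad.

0.350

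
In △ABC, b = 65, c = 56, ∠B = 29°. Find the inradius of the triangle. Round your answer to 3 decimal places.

Law of sines: sin C = c·sin B/b ≈ 0.41768.
Since b ≥ c, only the acute value applies: ∠C ≈ 24.69°.
Then ∠A = 180° − ∠B − ∠C ≈ 126.31°.
Law of sines gives a = b·sin A/sin B ≈ 108.04.
Area = ½·b·c·sin A ≈ 1466.6.
Semiperimeter s = (108.04+65+56)/2 = 114.52.
Inradius = area/s = 1466.6/114.52 ≈ 12.806.

r ≈ 12.806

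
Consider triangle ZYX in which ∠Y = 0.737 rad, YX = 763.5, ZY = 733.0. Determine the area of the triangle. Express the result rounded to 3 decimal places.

area ≈ 188060.329

Area = ½·ZY·YX·sin Y ≈ 1.8806e+05.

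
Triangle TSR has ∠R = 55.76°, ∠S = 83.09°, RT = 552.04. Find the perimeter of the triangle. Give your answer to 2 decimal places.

The third angle is ∠T = 180° − ∠S − ∠R = 41.15°.
Law of sines: SR = RT·sin T/sin S ≈ 365.92.
Law of sines: TS = RT·sin R/sin S ≈ 459.7.
Semiperimeter s = (365.92+552.04+459.7)/2 = 688.83.
Perimeter = 365.92 + 552.04 + 459.7 = 1377.7.

perimeter ≈ 1377.66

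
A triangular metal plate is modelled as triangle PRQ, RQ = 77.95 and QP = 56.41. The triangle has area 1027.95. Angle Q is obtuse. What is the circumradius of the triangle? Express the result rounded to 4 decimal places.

From area = ½·RQ·QP·sin Q, we get sin Q = 2·area/(RQ·QP) ≈ 0.46755.
Taking the obtuse solution, ∠Q ≈ 152.12°.
Law of cosines then gives PR ≈ 130.51.
Circumradius = PR/(2 sin Q) ≈ 139.56.

139.5646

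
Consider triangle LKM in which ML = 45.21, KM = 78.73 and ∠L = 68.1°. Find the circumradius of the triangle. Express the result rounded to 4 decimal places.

R ≈ 42.4267

Law of sines: sin K = ML·sin L/KM ≈ 0.53280.
Since KM ≥ ML, only the acute value applies: ∠K ≈ 32.19°.
Then ∠M = 180° − ∠L − ∠K ≈ 79.71°.
Law of sines gives LK = KM·sin M/sin L ≈ 83.487.
Circumradius = KM/(2 sin L) ≈ 42.427.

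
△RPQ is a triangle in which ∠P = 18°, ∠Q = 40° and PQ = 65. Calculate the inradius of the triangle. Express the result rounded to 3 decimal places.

The third angle is ∠R = 180° − ∠P − ∠Q = 122.00°.
Law of sines: QR = PQ·sin P/sin R ≈ 23.685.
Law of sines: RP = PQ·sin Q/sin R ≈ 49.267.
Area = ½·PQ·QR·sin Q ≈ 494.8.
Semiperimeter s = (65+23.685+49.267)/2 = 68.976.
Inradius = area/s = 494.8/68.976 ≈ 7.1734.

r ≈ 7.173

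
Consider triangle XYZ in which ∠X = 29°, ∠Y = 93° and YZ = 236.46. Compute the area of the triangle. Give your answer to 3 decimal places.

The third angle is ∠Z = 180° − ∠X − ∠Y = 58.00°.
Law of sines: ZX = YZ·sin Y/sin X ≈ 487.07.
Law of sines: XY = YZ·sin Z/sin X ≈ 413.63.
Area = ½·YZ·ZX·sin Z ≈ 48836.

area ≈ 48835.882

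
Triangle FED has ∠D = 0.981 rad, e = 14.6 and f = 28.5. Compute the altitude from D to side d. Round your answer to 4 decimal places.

By the law of cosines, d² = f² + e² − 2·f·e·cos D = 562.55, so d ≈ 23.718.
Area = ½·f·e·sin D ≈ 172.9.
The altitude from D has length 2·area/d ≈ 14.58.

h_D ≈ 14.5797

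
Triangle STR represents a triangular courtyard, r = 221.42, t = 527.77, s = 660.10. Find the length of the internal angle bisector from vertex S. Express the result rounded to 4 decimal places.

161.6789

By the law of cosines, cos S = (t² + r² − s²) / (2·t·r) ≈ -0.46280, so ∠S ≈ 117.57°.
The bisector from S has length 2·t·r·cos(∠S/2)/(t+r) ≈ 161.68.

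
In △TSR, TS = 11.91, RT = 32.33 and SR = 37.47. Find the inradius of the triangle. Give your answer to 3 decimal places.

4.522

Semiperimeter s = (37.47 + 32.33 + 11.91)/2 = 40.855.
Heron's formula: area = √(40.855·3.385·8.525·28.945) ≈ 184.73.
Inradius = area/s = 184.73/40.855 ≈ 4.5216.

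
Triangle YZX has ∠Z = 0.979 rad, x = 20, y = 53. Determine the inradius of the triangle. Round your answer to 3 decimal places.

By the law of cosines, z² = x² + y² − 2·x·y·cos Z = 2026.4, so z ≈ 45.015.
Area = ½·x·y·sin Z ≈ 439.87.
Semiperimeter s = (53+45.015+20)/2 = 59.008.
Inradius = area/s = 439.87/59.008 ≈ 7.4544.

7.454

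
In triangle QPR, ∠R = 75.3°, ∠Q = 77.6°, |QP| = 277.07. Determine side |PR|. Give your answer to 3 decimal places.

The third angle is ∠P = 180° − ∠R − ∠Q = 27.10°.
Law of sines: |PR| = |QP|·sin Q/sin R ≈ 279.76.

279.764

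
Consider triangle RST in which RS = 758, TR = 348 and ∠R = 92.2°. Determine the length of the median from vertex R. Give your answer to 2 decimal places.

410.92

By the law of cosines, ST² = TR² + RS² − 2·TR·RS·cos R = 7.1592e+05, so ST ≈ 846.12.
Median from R: ½√(2·TR² + 2·RS² − ST²) ≈ 410.92.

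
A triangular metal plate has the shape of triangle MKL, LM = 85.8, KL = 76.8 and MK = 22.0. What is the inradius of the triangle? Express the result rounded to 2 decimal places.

r ≈ 8.76

Semiperimeter s = (76.8 + 85.8 + 22)/2 = 92.3.
Heron's formula: area = √(92.3·15.5·6.5·70.3) ≈ 808.54.
Inradius = area/s = 808.54/92.3 ≈ 8.7599.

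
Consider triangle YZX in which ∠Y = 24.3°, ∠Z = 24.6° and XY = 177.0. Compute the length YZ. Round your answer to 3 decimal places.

The third angle is ∠X = 180° − ∠Y − ∠Z = 131.10°.
Law of sines: YZ = XY·sin X/sin Z ≈ 320.41.

320.410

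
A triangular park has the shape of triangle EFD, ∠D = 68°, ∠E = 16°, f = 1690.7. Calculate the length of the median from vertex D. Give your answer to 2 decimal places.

The third angle is ∠F = 180° − ∠D − ∠E = 96.00°.
Law of sines: e = f·sin E/sin F ≈ 468.59.
Law of sines: d = f·sin D/sin F ≈ 1576.2.
Median from D: ½√(2·e² + 2·f² − d²) ≈ 958.07.

958.07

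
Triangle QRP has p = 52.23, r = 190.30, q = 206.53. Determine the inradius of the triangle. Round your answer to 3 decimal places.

21.744

Semiperimeter s = (206.53 + 190.3 + 52.23)/2 = 224.53.
Heron's formula: area = √(224.53·18·34.23·172.3) ≈ 4882.2.
Inradius = area/s = 4882.2/224.53 ≈ 21.744.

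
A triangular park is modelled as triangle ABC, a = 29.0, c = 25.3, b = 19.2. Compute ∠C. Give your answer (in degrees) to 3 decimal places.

By the law of cosines, cos C = (a² + b² − c²) / (2·a·b) ≈ 0.51145, so ∠C ≈ 59.24°.

∠C ≈ 59.240°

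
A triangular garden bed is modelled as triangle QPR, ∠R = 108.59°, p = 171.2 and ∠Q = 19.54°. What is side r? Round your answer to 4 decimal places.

The third angle is ∠P = 180° − ∠R − ∠Q = 51.87°.
Law of sines: r = p·sin R/sin P ≈ 206.29.

206.2866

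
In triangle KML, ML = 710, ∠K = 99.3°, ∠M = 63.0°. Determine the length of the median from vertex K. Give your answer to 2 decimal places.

The third angle is ∠L = 180° − ∠K − ∠M = 17.70°.
Law of sines: LK = ML·sin M/sin K ≈ 641.04.
Law of sines: KM = ML·sin L/sin K ≈ 218.74.
Median from K: ½√(2·LK² + 2·KM² − ML²) ≈ 321.5.

m_K ≈ 321.50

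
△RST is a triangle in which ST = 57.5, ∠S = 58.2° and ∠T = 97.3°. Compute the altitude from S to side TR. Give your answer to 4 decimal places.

h_S ≈ 57.0339

The third angle is ∠R = 180° − ∠S − ∠T = 24.50°.
Law of sines: TR = ST·sin S/sin R ≈ 117.84.
Law of sines: RS = ST·sin T/sin R ≈ 137.53.
Area = ½·ST·TR·sin T ≈ 3360.5.
The altitude from S has length 2·area/TR ≈ 57.034.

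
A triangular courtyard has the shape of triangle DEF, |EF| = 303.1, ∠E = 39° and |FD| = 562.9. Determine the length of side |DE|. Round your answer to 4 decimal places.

Law of sines: sin D = |EF|·sin E/|FD| ≈ 0.33886.
Since |FD| ≥ |EF|, only the acute value applies: ∠D ≈ 19.81°.
Then ∠F = 180° − ∠E − ∠D ≈ 121.19°.
Law of sines gives |DE| = |FD|·sin F/sin E ≈ 765.15.

765.1490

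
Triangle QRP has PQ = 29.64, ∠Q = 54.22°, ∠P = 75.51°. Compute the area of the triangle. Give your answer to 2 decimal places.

448.63

The third angle is ∠R = 180° − ∠P − ∠Q = 50.27°.
Law of sines: RP = PQ·sin Q/sin R ≈ 31.267.
Law of sines: QR = PQ·sin P/sin R ≈ 37.314.
Area = ½·PQ·RP·sin P ≈ 448.63.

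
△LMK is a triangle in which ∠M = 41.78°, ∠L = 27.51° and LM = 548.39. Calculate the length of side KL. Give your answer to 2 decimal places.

390.62

The third angle is ∠K = 180° − ∠L − ∠M = 110.71°.
Law of sines: KL = LM·sin M/sin K ≈ 390.62.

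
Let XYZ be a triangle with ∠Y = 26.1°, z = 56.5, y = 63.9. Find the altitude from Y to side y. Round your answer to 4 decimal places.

Law of sines: sin Z = z·sin Y/y ≈ 0.38899.
Since y ≥ z, only the acute value applies: ∠Z ≈ 22.89°.
Then ∠X = 180° − ∠Y − ∠Z ≈ 131.01°.
Law of sines gives x = y·sin X/sin Y ≈ 109.61.
Area = ½·y·z·sin X ≈ 1362.2.
The altitude from Y has length 2·area/y ≈ 42.636.

42.6358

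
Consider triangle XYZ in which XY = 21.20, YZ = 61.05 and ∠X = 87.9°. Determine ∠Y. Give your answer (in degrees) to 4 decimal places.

Law of sines: sin Z = XY·sin X/YZ ≈ 0.34702.
Since YZ ≥ XY, only the acute value applies: ∠Z ≈ 20.31°.
Then ∠Y = 180° − ∠X − ∠Z ≈ 71.79°.

∠Y ≈ 71.7947°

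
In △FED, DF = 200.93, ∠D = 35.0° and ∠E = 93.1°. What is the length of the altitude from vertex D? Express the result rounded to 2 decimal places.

The third angle is ∠F = 180° − ∠E − ∠D = 51.90°.
Law of sines: ED = DF·sin F/sin E ≈ 158.35.
Law of sines: FE = DF·sin D/sin E ≈ 115.42.
Area = ½·DF·ED·sin D ≈ 9124.8.
The altitude from D has length 2·area/FE ≈ 158.12.

h_D ≈ 158.12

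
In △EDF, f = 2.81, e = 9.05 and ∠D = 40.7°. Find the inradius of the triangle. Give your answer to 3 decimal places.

By the law of cosines, d² = f² + e² − 2·f·e·cos D = 51.239, so d ≈ 7.1582.
Area = ½·f·e·sin D ≈ 8.2916.
Semiperimeter s = (9.05+7.1582+2.81)/2 = 9.5091.
Inradius = area/s = 8.2916/9.5091 ≈ 0.87197.

0.872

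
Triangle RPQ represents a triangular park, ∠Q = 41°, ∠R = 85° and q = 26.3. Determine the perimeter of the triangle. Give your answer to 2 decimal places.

perimeter ≈ 98.67

The third angle is ∠P = 180° − ∠Q − ∠R = 54.00°.
Law of sines: r = q·sin R/sin Q ≈ 39.935.
Law of sines: p = q·sin P/sin Q ≈ 32.432.
Semiperimeter s = (39.935+32.432+26.3)/2 = 49.334.
Perimeter = 39.935 + 32.432 + 26.3 = 98.667.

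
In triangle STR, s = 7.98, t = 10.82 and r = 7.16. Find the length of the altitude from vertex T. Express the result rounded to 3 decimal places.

5.280

Semiperimeter p = (7.98 + 10.82 + 7.16)/2 = 12.98.
Heron's formula: area = √(12.98·5·2.16·5.82) ≈ 28.563.
The altitude from T has length 2·area/t ≈ 5.2798.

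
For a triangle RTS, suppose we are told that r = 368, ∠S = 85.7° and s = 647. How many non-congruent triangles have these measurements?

r·sin S = 368·sin(85.7°) ≈ 367.
Since s ≥ r, exactly one triangle exists.

1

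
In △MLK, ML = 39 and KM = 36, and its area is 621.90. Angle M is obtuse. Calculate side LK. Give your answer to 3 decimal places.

From area = ½·KM·ML·sin M, we get sin M = 2·area/(KM·ML) ≈ 0.88590.
Taking the obtuse solution, ∠M ≈ 117.64°.
Law of cosines then gives LK ≈ 64.184.

64.184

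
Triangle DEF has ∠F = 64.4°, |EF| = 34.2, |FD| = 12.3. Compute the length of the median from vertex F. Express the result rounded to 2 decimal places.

20.52

By the law of cosines, |DE|² = |EF|² + |FD|² − 2·|EF|·|FD|·cos F = 957.41, so |DE| ≈ 30.942.
Median from F: ½√(2·|EF|² + 2·|FD|² − |DE|²) ≈ 20.521.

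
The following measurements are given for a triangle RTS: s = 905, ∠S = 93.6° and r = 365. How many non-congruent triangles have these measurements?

r·sin S = 365·sin(93.6°) ≈ 364.3.
Since ∠S is not acute, a triangle exists only if s > r; here s > r, so there is exactly one triangle.

1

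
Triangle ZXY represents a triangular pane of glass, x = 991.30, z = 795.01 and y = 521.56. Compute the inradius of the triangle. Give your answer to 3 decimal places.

r ≈ 178.857

Semiperimeter s = (795.01 + 991.3 + 521.56)/2 = 1153.9.
Heron's formula: area = √(1153.9·358.92·162.63·632.38) ≈ 2.0639e+05.
Inradius = area/s = 2.0639e+05/1153.9 ≈ 178.86.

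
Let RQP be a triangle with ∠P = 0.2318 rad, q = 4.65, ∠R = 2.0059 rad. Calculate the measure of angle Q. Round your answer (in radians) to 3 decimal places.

The third angle is ∠Q = π − ∠P − ∠R = 0.9039 rad.

0.904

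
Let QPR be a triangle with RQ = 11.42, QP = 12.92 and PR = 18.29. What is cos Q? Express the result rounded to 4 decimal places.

By the law of cosines, cos Q = (RQ² + QP² − PR²) / (2·RQ·QP) ≈ -0.12600, so ∠Q ≈ 97.24°.

cos Q ≈ -0.1260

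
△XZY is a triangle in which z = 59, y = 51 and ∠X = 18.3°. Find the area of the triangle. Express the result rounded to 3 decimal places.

Area = ½·z·y·sin X ≈ 472.4.

area ≈ 472.402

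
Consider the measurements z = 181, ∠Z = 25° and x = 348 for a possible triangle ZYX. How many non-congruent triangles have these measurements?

x·sin Z = 348·sin(25°) ≈ 147.1.
Since x sin Z < z < x (147.1 < 181 < 348), two triangles exist.

2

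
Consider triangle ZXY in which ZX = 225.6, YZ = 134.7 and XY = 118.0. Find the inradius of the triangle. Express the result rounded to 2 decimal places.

r ≈ 26.78

Semiperimeter s = (118 + 134.7 + 225.6)/2 = 239.15.
Heron's formula: area = √(239.15·121.15·104.45·13.55) ≈ 6403.5.
Inradius = area/s = 6403.5/239.15 ≈ 26.776.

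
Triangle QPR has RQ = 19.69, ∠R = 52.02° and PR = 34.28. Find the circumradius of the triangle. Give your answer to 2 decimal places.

By the law of cosines, QP² = PR² + RQ² − 2·PR·RQ·cos R = 732.08, so QP ≈ 27.057.
Area = ½·PR·RQ·sin R ≈ 266.02.
Circumradius = QP/(2 sin R) ≈ 17.163.

17.16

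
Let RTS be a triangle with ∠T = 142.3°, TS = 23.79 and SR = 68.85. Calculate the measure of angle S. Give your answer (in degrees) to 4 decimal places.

25.5013

Law of sines: sin R = TS·sin T/SR ≈ 0.21130.
Since SR ≥ TS, only the acute value applies: ∠R ≈ 12.20°.
Then ∠S = 180° − ∠T − ∠R ≈ 25.50°.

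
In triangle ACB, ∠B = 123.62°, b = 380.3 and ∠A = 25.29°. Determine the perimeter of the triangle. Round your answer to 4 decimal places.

The third angle is ∠C = 180° − ∠B − ∠A = 31.09°.
Law of sines: a = b·sin A/sin B ≈ 195.1.
Law of sines: c = b·sin C/sin B ≈ 235.83.
Semiperimeter s = (195.1+235.83+380.3)/2 = 405.61.
Perimeter = 195.1 + 235.83 + 380.3 = 811.23.

perimeter ≈ 811.2270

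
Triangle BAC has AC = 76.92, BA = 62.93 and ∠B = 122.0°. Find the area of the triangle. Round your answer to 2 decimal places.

Law of sines: sin C = BA·sin B/AC ≈ 0.69381.
Since AC ≥ BA, only the acute value applies: ∠C ≈ 43.93°.
Then ∠A = 180° − ∠B − ∠C ≈ 14.07°.
Law of sines gives CB = AC·sin A/sin B ≈ 22.047.
Area = ½·AC·BA·sin A ≈ 588.3.

588.30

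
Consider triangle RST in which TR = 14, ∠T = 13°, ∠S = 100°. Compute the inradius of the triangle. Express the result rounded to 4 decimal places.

The third angle is ∠R = 180° − ∠S − ∠T = 67.00°.
Law of sines: ST = TR·sin R/sin S ≈ 13.086.
Law of sines: RS = TR·sin T/sin S ≈ 3.1979.
Area = ½·TR·ST·sin T ≈ 20.606.
Semiperimeter s = (13.086+14+3.1979)/2 = 15.142.
Inradius = area/s = 20.606/15.142 ≈ 1.3608.

r ≈ 1.3608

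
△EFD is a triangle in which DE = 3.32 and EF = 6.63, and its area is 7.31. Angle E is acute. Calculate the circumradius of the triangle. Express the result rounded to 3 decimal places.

From area = ½·DE·EF·sin E, we get sin E = 2·area/(DE·EF) ≈ 0.66420.
Taking the acute solution, ∠E ≈ 41.62°.
Law of cosines then gives FD ≈ 4.6978.
Circumradius = FD/(2 sin E) ≈ 3.5365.

R ≈ 3.536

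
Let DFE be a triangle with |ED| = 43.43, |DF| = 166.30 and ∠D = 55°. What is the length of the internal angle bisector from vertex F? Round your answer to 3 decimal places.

By the law of cosines, |FE|² = |ED|² + |DF|² − 2·|ED|·|DF|·cos D = 21257, so |FE| ≈ 145.8.
Law of cosines again: cos F = (|DF|² + |FE|² − |ED|²)/(2·|DF|·|FE|) ≈ 0.96977, so ∠F ≈ 14.12°.
The bisector from F has length 2·|DF|·|FE|·cos(∠F/2)/(|DF|+|FE|) ≈ 154.2.

154.196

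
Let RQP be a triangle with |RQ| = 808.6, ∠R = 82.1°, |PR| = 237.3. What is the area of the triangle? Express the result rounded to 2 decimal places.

Area = ½·|PR|·|RQ|·sin R ≈ 95030.

area ≈ 95029.86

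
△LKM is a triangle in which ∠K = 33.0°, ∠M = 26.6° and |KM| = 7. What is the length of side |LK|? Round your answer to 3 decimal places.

3.634

The third angle is ∠L = 180° − ∠K − ∠M = 120.40°.
Law of sines: |LK| = |KM|·sin M/sin L ≈ 3.6339.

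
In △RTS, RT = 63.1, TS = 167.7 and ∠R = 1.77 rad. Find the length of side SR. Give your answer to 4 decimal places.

Law of sines: sin S = RT·sin R/TS ≈ 0.36883.
Since TS ≥ RT, only the acute value applies: ∠S ≈ 0.378 rad.
Then ∠T = π − ∠R − ∠S ≈ 0.994 rad.
Law of sines gives SR = TS·sin T/sin R ≈ 143.39.

143.3901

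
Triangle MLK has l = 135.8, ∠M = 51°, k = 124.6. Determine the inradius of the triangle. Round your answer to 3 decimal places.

By the law of cosines, m² = l² + k² − 2·l·k·cos M = 12670, so m ≈ 112.56.
Area = ½·l·k·sin M ≈ 6574.9.
Semiperimeter s = (112.56+135.8+124.6)/2 = 186.48.
Inradius = area/s = 6574.9/186.48 ≈ 35.258.

r ≈ 35.258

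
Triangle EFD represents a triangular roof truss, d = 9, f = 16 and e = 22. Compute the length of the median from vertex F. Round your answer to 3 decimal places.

m_F ≈ 14.782

Median from F: ½√(2·d² + 2·e² − f²) ≈ 14.782.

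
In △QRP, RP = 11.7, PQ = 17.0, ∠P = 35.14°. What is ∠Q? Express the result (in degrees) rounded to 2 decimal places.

By the law of cosines, QR² = RP² + PQ² − 2·RP·PQ·cos P = 100.59, so QR ≈ 10.029.
Law of cosines again: cos Q = (PQ² + QR² − RP²)/(2·PQ·QR) ≈ 0.74105, so ∠Q ≈ 42.18°.

∠Q ≈ 42.18°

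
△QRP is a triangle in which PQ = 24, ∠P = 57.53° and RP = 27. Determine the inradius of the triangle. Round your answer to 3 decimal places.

7.224

By the law of cosines, QR² = RP² + PQ² − 2·RP·PQ·cos P = 609.23, so QR ≈ 24.683.
Area = ½·RP·PQ·sin P ≈ 273.35.
Semiperimeter s = (27+24+24.683)/2 = 37.841.
Inradius = area/s = 273.35/37.841 ≈ 7.2236.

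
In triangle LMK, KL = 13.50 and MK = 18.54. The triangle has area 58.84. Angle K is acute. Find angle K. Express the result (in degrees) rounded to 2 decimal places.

28.05

From area = ½·MK·KL·sin K, we get sin K = 2·area/(MK·KL) ≈ 0.47017.
Taking the acute solution, ∠K ≈ 28.05°.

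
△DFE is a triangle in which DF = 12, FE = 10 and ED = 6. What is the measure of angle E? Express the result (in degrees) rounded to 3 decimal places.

By the law of cosines, cos E = (FE² + ED² − DF²) / (2·FE·ED) ≈ -0.06667, so ∠E ≈ 93.82°.

93.823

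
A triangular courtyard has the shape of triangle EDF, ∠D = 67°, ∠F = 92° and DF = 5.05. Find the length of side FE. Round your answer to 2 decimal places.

12.97

The third angle is ∠E = 180° − ∠D − ∠F = 21.00°.
Law of sines: FE = DF·sin D/sin E ≈ 12.971.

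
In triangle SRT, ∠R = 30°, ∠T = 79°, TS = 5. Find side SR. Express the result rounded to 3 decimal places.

The third angle is ∠S = 180° − ∠R − ∠T = 71.00°.
Law of sines: SR = TS·sin T/sin R ≈ 9.8163.

9.816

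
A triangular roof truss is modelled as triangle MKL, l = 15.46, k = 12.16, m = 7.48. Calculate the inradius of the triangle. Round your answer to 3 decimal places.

2.542

Semiperimeter s = (7.48 + 12.16 + 15.46)/2 = 17.55.
Heron's formula: area = √(17.55·10.07·5.39·2.09) ≈ 44.619.
Inradius = area/s = 44.619/17.55 ≈ 2.5424.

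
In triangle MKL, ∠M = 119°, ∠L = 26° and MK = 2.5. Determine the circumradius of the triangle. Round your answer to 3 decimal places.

R ≈ 2.851

The third angle is ∠K = 180° − ∠L − ∠M = 35.00°.
Law of sines: KL = MK·sin M/sin L ≈ 4.9879.
Law of sines: LM = MK·sin K/sin L ≈ 3.2711.
Circumradius = MK/(2 sin L) ≈ 2.8515.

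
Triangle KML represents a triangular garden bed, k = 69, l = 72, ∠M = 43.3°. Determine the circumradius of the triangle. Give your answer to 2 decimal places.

37.98

By the law of cosines, m² = l² + k² − 2·l·k·cos M = 2713.8, so m ≈ 52.095.
Area = ½·l·k·sin M ≈ 1703.6.
Circumradius = m/(2 sin M) ≈ 37.98.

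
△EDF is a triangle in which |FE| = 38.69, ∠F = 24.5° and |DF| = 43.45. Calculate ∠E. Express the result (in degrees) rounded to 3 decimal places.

By the law of cosines, |ED|² = |DF|² + |FE|² − 2·|DF|·|FE|·cos F = 325.38, so |ED| ≈ 18.038.
Law of cosines again: cos E = (|FE|² + |ED|² − |DF|²)/(2·|FE|·|ED|) ≈ -0.04700, so ∠E ≈ 92.69°.

∠E ≈ 92.694°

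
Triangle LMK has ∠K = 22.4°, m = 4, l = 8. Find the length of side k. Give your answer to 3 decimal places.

By the law of cosines, k² = l² + m² − 2·l·m·cos K = 20.829, so k ≈ 4.5639.

4.564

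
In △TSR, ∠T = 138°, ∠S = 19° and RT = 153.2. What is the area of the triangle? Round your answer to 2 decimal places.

9423.98

The third angle is ∠R = 180° − ∠T − ∠S = 23.00°.
Law of sines: SR = RT·sin T/sin S ≈ 314.87.
Law of sines: TS = RT·sin R/sin S ≈ 183.86.
Area = ½·RT·SR·sin R ≈ 9424.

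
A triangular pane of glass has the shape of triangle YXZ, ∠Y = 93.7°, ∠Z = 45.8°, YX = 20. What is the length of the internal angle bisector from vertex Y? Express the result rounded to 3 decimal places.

The third angle is ∠X = 180° − ∠Z − ∠Y = 40.50°.
Law of sines: XZ = YX·sin Y/sin Z ≈ 27.839.
Law of sines: ZY = YX·sin X/sin Z ≈ 18.118.
The bisector from Y has length 2·ZY·YX·cos(∠Y/2)/(ZY+YX) ≈ 13.003.

t_Y ≈ 13.003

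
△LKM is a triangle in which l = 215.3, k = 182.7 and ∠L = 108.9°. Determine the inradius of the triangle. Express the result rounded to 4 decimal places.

Law of sines: sin K = k·sin L/l ≈ 0.80283.
Since l ≥ k, only the acute value applies: ∠K ≈ 53.40°.
Then ∠M = 180° − ∠L − ∠K ≈ 17.70°.
Law of sines gives m = l·sin M/sin L ≈ 69.183.
Area = ½·l·k·sin M ≈ 5979.2.
Semiperimeter s = (215.3+182.7+69.183)/2 = 233.59.
Inradius = area/s = 5979.2/233.59 ≈ 25.597.

25.5966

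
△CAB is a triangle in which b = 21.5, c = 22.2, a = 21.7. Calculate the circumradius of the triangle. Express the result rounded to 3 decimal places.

By the law of cosines, cos C = (a² + b² − c²) / (2·a·b) ≈ 0.47187, so ∠C ≈ 61.84°.
Circumradius = c/(2 sin C) ≈ 12.59.

12.590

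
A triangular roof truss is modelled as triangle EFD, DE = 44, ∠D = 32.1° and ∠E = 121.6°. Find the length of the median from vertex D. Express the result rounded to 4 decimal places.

m_D ≈ 62.0393

The third angle is ∠F = 180° − ∠D − ∠E = 26.30°.
Law of sines: FD = DE·sin E/sin F ≈ 84.582.
Law of sines: EF = DE·sin D/sin F ≈ 52.772.
Median from D: ½√(2·FD² + 2·DE² − EF²) ≈ 62.039.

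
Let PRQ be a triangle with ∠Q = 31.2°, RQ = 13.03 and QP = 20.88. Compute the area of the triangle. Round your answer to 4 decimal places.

Area = ½·RQ·QP·sin Q ≈ 70.469.

70.4689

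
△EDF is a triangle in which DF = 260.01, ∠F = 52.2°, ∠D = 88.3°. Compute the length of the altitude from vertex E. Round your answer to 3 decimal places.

h_E ≈ 322.850

The third angle is ∠E = 180° − ∠D − ∠F = 39.50°.
Law of sines: FE = DF·sin D/sin E ≈ 408.59.
Law of sines: ED = DF·sin F/sin E ≈ 322.99.
Area = ½·DF·FE·sin F ≈ 41972.
The altitude from E has length 2·area/DF ≈ 322.85.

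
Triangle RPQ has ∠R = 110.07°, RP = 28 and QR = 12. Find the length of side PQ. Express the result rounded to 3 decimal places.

34.038

By the law of cosines, PQ² = QR² + RP² − 2·QR·RP·cos R = 1158.6, so PQ ≈ 34.038.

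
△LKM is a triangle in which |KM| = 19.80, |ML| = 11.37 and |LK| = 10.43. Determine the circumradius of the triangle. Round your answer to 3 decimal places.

By the law of cosines, cos L = (|ML|² + |LK|² − |KM|²) / (2·|ML|·|LK|) ≈ -0.64921, so ∠L ≈ 130.48°.
Circumradius = |KM|/(2 sin L) ≈ 13.016.

13.016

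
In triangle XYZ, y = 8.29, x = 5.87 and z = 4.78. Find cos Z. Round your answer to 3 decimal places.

By the law of cosines, cos Z = (x² + y² − z²) / (2·x·y) ≈ 0.82541, so ∠Z ≈ 34.37°.

0.825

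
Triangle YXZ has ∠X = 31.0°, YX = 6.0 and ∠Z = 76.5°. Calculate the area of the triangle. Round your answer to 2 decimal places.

9.09

The third angle is ∠Y = 180° − ∠X − ∠Z = 72.50°.
Law of sines: XZ = YX·sin Y/sin Z ≈ 5.8849.
Law of sines: ZY = YX·sin X/sin Z ≈ 3.178.
Area = ½·YX·XZ·sin X ≈ 9.0928.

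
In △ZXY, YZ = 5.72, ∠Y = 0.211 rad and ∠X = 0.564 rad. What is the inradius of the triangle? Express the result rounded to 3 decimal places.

The third angle is ∠Z = π − ∠X − ∠Y = 2.367 rad.
Law of sines: XY = YZ·sin Z/sin X ≈ 7.4871.
Law of sines: ZX = YZ·sin Y/sin X ≈ 2.241.
Area = ½·YZ·XY·sin Y ≈ 4.4847.
Semiperimeter s = (7.4871+5.72+2.241)/2 = 7.7241.
Inradius = area/s = 4.4847/7.7241 ≈ 0.58062.

r ≈ 0.581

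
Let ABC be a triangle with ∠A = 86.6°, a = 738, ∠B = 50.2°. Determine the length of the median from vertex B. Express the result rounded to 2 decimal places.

The third angle is ∠C = 180° − ∠A − ∠B = 43.20°.
Law of sines: b = a·sin B/sin A ≈ 567.99.
Law of sines: c = a·sin C/sin A ≈ 506.09.
Median from B: ½√(2·c² + 2·a² − b²) ≈ 565.45.

m_B ≈ 565.45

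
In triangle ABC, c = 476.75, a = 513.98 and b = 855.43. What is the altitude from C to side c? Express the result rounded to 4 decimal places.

447.9563

Semiperimeter s = (513.98 + 855.43 + 476.75)/2 = 923.08.
Heron's formula: area = √(923.08·409.1·67.65·446.33) ≈ 1.0678e+05.
The altitude from C has length 2·area/c ≈ 447.96.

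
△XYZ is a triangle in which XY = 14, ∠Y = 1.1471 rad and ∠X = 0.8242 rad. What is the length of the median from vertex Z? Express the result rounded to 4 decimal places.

The third angle is ∠Z = π − ∠X − ∠Y = 1.1703 rad.
Law of sines: YZ = XY·sin X/sin Z ≈ 11.159.
Law of sines: ZX = XY·sin Y/sin Z ≈ 13.859.
Median from Z: ½√(2·YZ² + 2·ZX² − XY²) ≈ 10.454.

m_Z ≈ 10.4545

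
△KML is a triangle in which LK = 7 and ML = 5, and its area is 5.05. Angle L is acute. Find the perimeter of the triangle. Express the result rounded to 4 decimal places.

From area = ½·ML·LK·sin L, we get sin L = 2·area/(ML·LK) ≈ 0.28857.
Taking the acute solution, ∠L ≈ 16.77°.
Law of cosines then gives KM ≈ 2.6416.
Perimeter = 5 + 7 + 2.6416 = 14.642.

14.6416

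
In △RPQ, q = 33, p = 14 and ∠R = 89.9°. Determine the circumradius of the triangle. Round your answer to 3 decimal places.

17.912

By the law of cosines, r² = p² + q² − 2·p·q·cos R = 1283.4, so r ≈ 35.824.
Area = ½·p·q·sin R ≈ 231.
Circumradius = r/(2 sin R) ≈ 17.912.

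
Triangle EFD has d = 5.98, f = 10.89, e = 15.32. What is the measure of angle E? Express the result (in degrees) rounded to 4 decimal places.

128.0913

By the law of cosines, cos E = (f² + d² − e²) / (2·f·d) ≈ -0.61692, so ∠E ≈ 128.09°.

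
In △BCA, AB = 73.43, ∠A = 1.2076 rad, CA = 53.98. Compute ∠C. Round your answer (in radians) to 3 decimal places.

∠C ≈ 1.185 rad

By the law of cosines, BC² = CA² + AB² − 2·CA·AB·cos A = 5489.5, so BC ≈ 74.091.
Law of cosines again: cos C = (BC² + CA² − AB²)/(2·BC·CA) ≈ 0.37647, so ∠C ≈ 1.1848 rad.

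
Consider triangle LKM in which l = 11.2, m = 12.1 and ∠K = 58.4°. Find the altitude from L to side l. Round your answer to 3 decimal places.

By the law of cosines, k² = m² + l² − 2·m·l·cos K = 129.83, so k ≈ 11.394.
Area = ½·m·l·sin K ≈ 57.713.
The altitude from L has length 2·area/l ≈ 10.306.

h_L ≈ 10.306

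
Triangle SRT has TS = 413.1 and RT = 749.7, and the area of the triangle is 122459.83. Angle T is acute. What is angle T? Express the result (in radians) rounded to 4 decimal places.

∠T ≈ 0.9122 rad

From area = ½·RT·TS·sin T, we get sin T = 2·area/(RT·TS) ≈ 0.79083.
Taking the acute solution, ∠T ≈ 0.9122 rad.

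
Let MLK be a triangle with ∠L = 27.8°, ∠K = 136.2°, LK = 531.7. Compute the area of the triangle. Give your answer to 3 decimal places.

The third angle is ∠M = 180° − ∠L − ∠K = 16.00°.
Law of sines: KM = LK·sin L/sin M ≈ 899.65.
Law of sines: ML = LK·sin K/sin M ≈ 1335.1.
Area = ½·LK·KM·sin K ≈ 1.6554e+05.

area ≈ 165541.655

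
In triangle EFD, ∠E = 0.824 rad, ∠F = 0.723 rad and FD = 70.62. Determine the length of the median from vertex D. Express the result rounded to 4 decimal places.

The third angle is ∠D = π − ∠E − ∠F = 1.595 rad.
Law of sines: DE = FD·sin F/sin E ≈ 63.669.
Law of sines: EF = FD·sin D/sin E ≈ 96.202.
Median from D: ½√(2·FD² + 2·DE² − EF²) ≈ 46.976.

46.9760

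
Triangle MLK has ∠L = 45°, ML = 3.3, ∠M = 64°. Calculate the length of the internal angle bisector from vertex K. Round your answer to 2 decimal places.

2.25

The third angle is ∠K = 180° − ∠M − ∠L = 71.00°.
Law of sines: LK = ML·sin M/sin K ≈ 3.1369.
Law of sines: KM = ML·sin L/sin K ≈ 2.4679.
The bisector from K has length 2·LK·KM·cos(∠K/2)/(LK+KM) ≈ 2.249.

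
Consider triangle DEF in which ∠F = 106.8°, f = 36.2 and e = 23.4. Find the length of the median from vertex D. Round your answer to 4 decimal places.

m_D ≈ 28.4881

Law of sines: sin E = e·sin F/f ≈ 0.61882.
Since f ≥ e, only the acute value applies: ∠E ≈ 38.23°.
Then ∠D = 180° − ∠F − ∠E ≈ 34.97°.
Law of sines gives d = f·sin D/sin F ≈ 21.673.
Median from D: ½√(2·e² + 2·f² − d²) ≈ 28.488.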